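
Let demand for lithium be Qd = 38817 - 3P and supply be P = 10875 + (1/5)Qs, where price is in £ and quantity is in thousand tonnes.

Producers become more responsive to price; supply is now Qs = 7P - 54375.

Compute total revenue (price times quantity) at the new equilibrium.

101200920.48

Before the shock: 38817 - 3P = 5P - 54375 ⇒ 93192 = 8P ⇒ P = 11649, Q = 3870.
After the shift, demand is Qd = 38817 - 3P and supply is Qs = 7P - 54375.
Equate the new curves: 38817 - 3P = 7P - 54375, giving 93192 = 10P, P = 9319.2, Q = 10859.4.
New expenditure = 9319.2 × 10859.4 = 101200920.48.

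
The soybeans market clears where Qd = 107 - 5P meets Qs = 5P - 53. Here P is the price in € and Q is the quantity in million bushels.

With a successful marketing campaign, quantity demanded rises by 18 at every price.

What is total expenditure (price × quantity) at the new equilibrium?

640.8

Before the shock: 107 - 5P = 5P - 53 ⇒ 160 = 10P ⇒ P = 16, Q = 27.
The shock moves the curves to Qd = 125 - 5P and Qs = 5P - 53.
Clearing the new market: 125 - 5P = 5P - 53, so P = 17.8 and Q = 36.
New expenditure = 17.8 × 36 = 640.8.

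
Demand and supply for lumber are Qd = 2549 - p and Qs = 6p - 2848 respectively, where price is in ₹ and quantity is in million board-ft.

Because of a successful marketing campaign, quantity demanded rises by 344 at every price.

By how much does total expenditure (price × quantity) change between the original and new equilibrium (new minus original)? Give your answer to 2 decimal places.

+329200.98

Before the shock: 2549 - p = 6p - 2848 ⇒ 5397 = 7p ⇒ p = 771, Q = 1778.
The new curves are Qd = 2893 - p (demand) and Qs = 6p - 2848 (supply).
Setting them equal: 2893 - p = 6p - 2848 → 5741 = 7p, so p = 5741/7 ≈ 820.1429 and Q = 14510/7 ≈ 2072.8571.
Expenditure moves from 771×1778 = 1370838 to 820.1429×2072.8571 = 1700038.9796; change = +329200.98.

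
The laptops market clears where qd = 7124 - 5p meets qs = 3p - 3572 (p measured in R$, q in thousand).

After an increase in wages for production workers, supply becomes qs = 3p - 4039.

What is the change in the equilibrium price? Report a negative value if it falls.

Initially, 7124 - 5p = 3p - 3572, so 10696 = 8p and p = 1337, q = 439.
The shock moves the curves to qd = 7124 - 5p and qs = 3p - 4039.
New equilibrium: 7124 - 5p = 3p - 4039 ⇒ 11163 = 8p ⇒ p = 1395.375, q = 147.125.
Δp = 1395.375 − 1337 = +58.375.

+58.375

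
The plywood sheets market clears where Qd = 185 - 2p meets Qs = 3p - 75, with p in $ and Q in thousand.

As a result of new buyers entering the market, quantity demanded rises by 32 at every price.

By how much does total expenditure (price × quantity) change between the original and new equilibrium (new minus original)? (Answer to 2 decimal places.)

Initially, 185 - 2p = 3p - 75, so 260 = 5p and p = 52, Q = 81.
With the change applied: demand Qd = 217 - 2p, supply Qs = 3p - 75.
Setting them equal: 217 - 2p = 3p - 75 → 292 = 5p, so p = 58.4 and Q = 100.2.
Expenditure moves from 52×81 = 4212 to 58.4×100.2 = 5851.68; change = +1639.68.

+1639.68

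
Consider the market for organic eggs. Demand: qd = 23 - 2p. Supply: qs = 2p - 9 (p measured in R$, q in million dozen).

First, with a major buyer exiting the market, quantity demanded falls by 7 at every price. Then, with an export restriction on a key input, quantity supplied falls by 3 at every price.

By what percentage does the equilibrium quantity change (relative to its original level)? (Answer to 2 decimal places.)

Before the shock: 23 - 2p = 2p - 9 ⇒ 32 = 4p ⇒ p = 8, q = 7.
After the shift, demand is qd = 16 - 2p and supply is qs = 2p - 12.
New equilibrium: 16 - 2p = 2p - 12 ⇒ 28 = 4p ⇒ p = 7, q = 2.
%Δq = (2 − 7) / 7 × 100 = -71.43%.

-71.43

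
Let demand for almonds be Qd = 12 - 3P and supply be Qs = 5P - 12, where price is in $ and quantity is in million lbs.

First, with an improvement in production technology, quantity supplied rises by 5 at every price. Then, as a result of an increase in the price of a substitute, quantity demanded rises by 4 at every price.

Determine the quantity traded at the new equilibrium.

7.375

Original equilibrium: 12 - 3P = 5P - 12 gives 24 = 8P, so P = 3 and Q = 3.
With the change applied: demand Qd = 16 - 3P, supply Qs = 5P - 7.
Equate the new curves: 16 - 3P = 5P - 7, giving 23 = 8P, P = 2.875, Q = 7.375.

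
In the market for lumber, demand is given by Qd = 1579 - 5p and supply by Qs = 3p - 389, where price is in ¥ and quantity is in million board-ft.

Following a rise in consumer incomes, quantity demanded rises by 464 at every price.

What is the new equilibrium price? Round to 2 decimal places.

304.00

Original equilibrium: 1579 - 5p = 3p - 389 gives 1968 = 8p, so p = 246 and Q = 349.
After the shift, demand is Qd = 2043 - 5p and supply is Qs = 3p - 389.
New equilibrium: 2043 - 5p = 3p - 389 ⇒ 2432 = 8p ⇒ p = 304, Q = 523.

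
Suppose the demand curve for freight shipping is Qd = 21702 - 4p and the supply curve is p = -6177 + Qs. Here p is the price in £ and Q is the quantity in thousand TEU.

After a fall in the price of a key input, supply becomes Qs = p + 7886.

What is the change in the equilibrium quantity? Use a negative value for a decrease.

Original equilibrium: 21702 - 4p = p + 6177 gives 15525 = 5p, so p = 3105 and Q = 9282.
The shock moves the curves to Qd = 21702 - 4p and Qs = p + 7886.
Setting them equal: 21702 - 4p = p + 7886 → 13816 = 5p, so p = 2763.2 and Q = 10649.2.
ΔQ = 10649.2 − 9282 = +1367.2.

+1367.2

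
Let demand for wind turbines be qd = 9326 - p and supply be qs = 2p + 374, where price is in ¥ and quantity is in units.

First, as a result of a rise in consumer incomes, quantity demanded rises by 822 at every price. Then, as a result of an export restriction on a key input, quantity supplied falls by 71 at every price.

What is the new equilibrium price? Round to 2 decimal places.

3281.67

Solve the original market: 9326 - p = 2p + 374, hence p = 2984 and q = 6342.
After the shift, demand is qd = 10148 - p and supply is qs = 2p + 303.
Clearing the new market: 10148 - p = 2p + 303, so p = 9845/3 ≈ 3281.6667 and q = 20599/3 ≈ 6866.3333.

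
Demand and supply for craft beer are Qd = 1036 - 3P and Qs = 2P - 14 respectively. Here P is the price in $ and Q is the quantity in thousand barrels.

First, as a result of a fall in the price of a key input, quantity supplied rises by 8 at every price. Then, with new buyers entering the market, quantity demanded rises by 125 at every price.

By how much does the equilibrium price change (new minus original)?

+23.4

Original equilibrium: 1036 - 3P = 2P - 14 gives 1050 = 5P, so P = 210 and Q = 406.
After the shift, demand is Qd = 1161 - 3P and supply is Qs = 2P - 6.
Equate the new curves: 1161 - 3P = 2P - 6, giving 1167 = 5P, P = 233.4, Q = 460.8.
ΔP = 233.4 − 210 = +23.4.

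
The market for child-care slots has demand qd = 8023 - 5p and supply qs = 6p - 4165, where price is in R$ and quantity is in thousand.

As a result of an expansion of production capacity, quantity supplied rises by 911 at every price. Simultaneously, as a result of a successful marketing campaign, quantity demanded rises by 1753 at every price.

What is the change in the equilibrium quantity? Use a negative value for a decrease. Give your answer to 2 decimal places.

Solve the original market: 8023 - 5p = 6p - 4165, hence p = 1108 and q = 2483.
After the shift, demand is qd = 9776 - 5p and supply is qs = 6p - 3254.
Setting them equal: 9776 - 5p = 6p - 3254 → 13030 = 11p, so p = 13030/11 ≈ 1184.5455 and q = 42386/11 ≈ 3853.2727.
Δq = 3853.2727 − 2483 = +1370.27.

+1370.27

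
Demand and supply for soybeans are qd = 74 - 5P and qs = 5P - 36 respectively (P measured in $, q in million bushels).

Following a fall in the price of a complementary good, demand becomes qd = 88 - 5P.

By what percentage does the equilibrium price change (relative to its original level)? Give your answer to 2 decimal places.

Solve the original market: 74 - 5P = 5P - 36, hence P = 11 and q = 19.
After the shift, demand is qd = 88 - 5P and supply is qs = 5P - 36.
Clearing the new market: 88 - 5P = 5P - 36, so P = 12.4 and q = 26.
%ΔP = (12.4 − 11) / 11 × 100 = +12.73%.

+12.73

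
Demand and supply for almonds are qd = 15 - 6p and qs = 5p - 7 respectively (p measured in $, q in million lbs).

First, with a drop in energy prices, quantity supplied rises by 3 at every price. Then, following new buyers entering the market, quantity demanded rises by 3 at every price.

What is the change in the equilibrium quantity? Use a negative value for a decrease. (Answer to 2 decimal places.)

+3.00

Initially, 15 - 6p = 5p - 7, so 22 = 11p and p = 2, q = 3.
The shock moves the curves to qd = 18 - 6p and qs = 5p - 4.
Clearing the new market: 18 - 6p = 5p - 4, so p = 2 and q = 6.
Δq = 6 − 3 = +3.00.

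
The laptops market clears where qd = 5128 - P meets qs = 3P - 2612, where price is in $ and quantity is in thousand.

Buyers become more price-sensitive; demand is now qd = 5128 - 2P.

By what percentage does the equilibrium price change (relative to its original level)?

Solve the original market: 5128 - P = 3P - 2612, hence P = 1935 and q = 3193.
The new curves are qd = 5128 - 2P (demand) and qs = 3P - 2612 (supply).
Equate the new curves: 5128 - 2P = 3P - 2612, giving 7740 = 5P, P = 1548, q = 2032.
%ΔP = (1548 − 1935) / 1935 × 100 = -20%.

-20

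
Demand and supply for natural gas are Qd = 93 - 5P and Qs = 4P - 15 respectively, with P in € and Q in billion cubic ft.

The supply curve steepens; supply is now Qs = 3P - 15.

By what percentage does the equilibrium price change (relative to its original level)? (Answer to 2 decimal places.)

Initially, 93 - 5P = 4P - 15, so 108 = 9P and P = 12, Q = 33.
With the change applied: demand Qd = 93 - 5P, supply Qs = 3P - 15.
Clearing the new market: 93 - 5P = 3P - 15, so P = 13.5 and Q = 25.5.
%ΔP = (13.5 − 12) / 12 × 100 = +12.50%.

+12.50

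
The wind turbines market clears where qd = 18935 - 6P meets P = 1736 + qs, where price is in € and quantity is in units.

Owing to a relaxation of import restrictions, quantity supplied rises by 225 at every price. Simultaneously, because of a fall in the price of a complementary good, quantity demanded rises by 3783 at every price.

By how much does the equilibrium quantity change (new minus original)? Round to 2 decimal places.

Original equilibrium: 18935 - 6P = P - 1736 gives 20671 = 7P, so P = 2953 and q = 1217.
After the shift, demand is qd = 22718 - 6P and supply is qs = P - 1511.
New equilibrium: 22718 - 6P = P - 1511 ⇒ 24229 = 7P ⇒ P = 24229/7 ≈ 3461.2857, q = 13652/7 ≈ 1950.2857.
Δq = 1950.2857 − 1217 = +733.29.

+733.29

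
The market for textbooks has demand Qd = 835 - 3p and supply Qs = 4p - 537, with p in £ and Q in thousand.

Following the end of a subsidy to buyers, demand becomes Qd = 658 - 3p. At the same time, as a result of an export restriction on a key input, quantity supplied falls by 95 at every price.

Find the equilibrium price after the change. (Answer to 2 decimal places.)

Before the shock: 835 - 3p = 4p - 537 ⇒ 1372 = 7p ⇒ p = 196, Q = 247.
The shock moves the curves to Qd = 658 - 3p and Qs = 4p - 632.
Setting them equal: 658 - 3p = 4p - 632 → 1290 = 7p, so p = 1290/7 ≈ 184.2857 and Q = 736/7 ≈ 105.1429.

184.29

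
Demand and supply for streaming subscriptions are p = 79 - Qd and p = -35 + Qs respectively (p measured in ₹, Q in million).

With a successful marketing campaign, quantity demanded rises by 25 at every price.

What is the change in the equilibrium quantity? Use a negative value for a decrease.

Original equilibrium: 79 - p = p + 35 gives 44 = 2p, so p = 22 and Q = 57.
With the change applied: demand Qd = 104 - p, supply Qs = p + 35.
New equilibrium: 104 - p = p + 35 ⇒ 69 = 2p ⇒ p = 34.5, Q = 69.5.
ΔQ = 69.5 − 57 = +12.5.

+12.5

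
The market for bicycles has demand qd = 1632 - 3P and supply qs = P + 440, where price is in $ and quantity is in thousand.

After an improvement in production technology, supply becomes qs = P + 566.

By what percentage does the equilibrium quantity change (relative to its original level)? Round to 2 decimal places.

+12.80

Solve the original market: 1632 - 3P = P + 440, hence P = 298 and q = 738.
The shock moves the curves to qd = 1632 - 3P and qs = P + 566.
New equilibrium: 1632 - 3P = P + 566 ⇒ 1066 = 4P ⇒ P = 266.5, q = 832.5.
%Δq = (832.5 − 738) / 738 × 100 = +12.80%.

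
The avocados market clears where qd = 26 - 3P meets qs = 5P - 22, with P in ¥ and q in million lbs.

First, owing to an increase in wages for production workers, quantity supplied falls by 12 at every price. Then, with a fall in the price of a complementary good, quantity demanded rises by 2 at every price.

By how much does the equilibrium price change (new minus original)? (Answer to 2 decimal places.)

+1.75

Initially, 26 - 3P = 5P - 22, so 48 = 8P and P = 6, q = 8.
With the change applied: demand qd = 28 - 3P, supply qs = 5P - 34.
New equilibrium: 28 - 3P = 5P - 34 ⇒ 62 = 8P ⇒ P = 7.75, q = 4.75.
ΔP = 7.75 − 6 = +1.75.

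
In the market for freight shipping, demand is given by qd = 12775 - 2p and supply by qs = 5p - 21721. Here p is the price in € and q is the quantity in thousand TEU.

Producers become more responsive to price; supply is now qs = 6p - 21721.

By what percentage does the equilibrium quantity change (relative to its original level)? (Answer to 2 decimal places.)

Before the shock: 12775 - 2p = 5p - 21721 ⇒ 34496 = 7p ⇒ p = 4928, q = 2919.
The new curves are qd = 12775 - 2p (demand) and qs = 6p - 21721 (supply).
Setting them equal: 12775 - 2p = 6p - 21721 → 34496 = 8p, so p = 4312 and q = 4151.
%Δq = (4151 − 2919) / 2919 × 100 = +42.21%.

+42.21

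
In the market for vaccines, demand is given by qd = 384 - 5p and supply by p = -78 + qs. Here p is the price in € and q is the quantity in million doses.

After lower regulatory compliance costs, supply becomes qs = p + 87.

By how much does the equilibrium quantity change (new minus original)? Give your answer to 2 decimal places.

Original equilibrium: 384 - 5p = p + 78 gives 306 = 6p, so p = 51 and q = 129.
After the shift, demand is qd = 384 - 5p and supply is qs = p + 87.
New equilibrium: 384 - 5p = p + 87 ⇒ 297 = 6p ⇒ p = 49.5, q = 136.5.
Δq = 136.5 − 129 = +7.50.

+7.50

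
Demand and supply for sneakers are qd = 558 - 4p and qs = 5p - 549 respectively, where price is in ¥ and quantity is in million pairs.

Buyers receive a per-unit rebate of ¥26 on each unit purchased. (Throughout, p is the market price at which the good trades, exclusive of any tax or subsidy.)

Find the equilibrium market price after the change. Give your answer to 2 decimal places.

134.56

Original equilibrium: 558 - 4p = 5p - 549 gives 1107 = 9p, so p = 123 and q = 66.
Since buyers' out-of-pocket price is the market price minus the rebate, the effective demand curve becomes qd = 662 - 4p.
Equate the new curves: 662 - 4p = 5p - 549, giving 1211 = 9p, p = 1211/9 ≈ 134.5556, q = 1114/9 ≈ 123.7778.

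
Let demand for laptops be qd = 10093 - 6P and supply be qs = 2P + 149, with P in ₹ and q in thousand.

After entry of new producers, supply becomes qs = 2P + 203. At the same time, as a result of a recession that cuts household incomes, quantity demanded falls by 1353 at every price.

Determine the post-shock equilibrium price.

Solve the original market: 10093 - 6P = 2P + 149, hence P = 1243 and q = 2635.
The shock moves the curves to qd = 8740 - 6P and qs = 2P + 203.
Clearing the new market: 8740 - 6P = 2P + 203, so P = 1067.125 and q = 2337.25.

1067.125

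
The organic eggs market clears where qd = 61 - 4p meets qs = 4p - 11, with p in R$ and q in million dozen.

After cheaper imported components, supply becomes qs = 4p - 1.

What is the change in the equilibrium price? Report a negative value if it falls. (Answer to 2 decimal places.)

Solve the original market: 61 - 4p = 4p - 11, hence p = 9 and q = 25.
The new curves are qd = 61 - 4p (demand) and qs = 4p - 1 (supply).
Setting them equal: 61 - 4p = 4p - 1 → 62 = 8p, so p = 7.75 and q = 30.
Δp = 7.75 − 9 = -1.25.

-1.25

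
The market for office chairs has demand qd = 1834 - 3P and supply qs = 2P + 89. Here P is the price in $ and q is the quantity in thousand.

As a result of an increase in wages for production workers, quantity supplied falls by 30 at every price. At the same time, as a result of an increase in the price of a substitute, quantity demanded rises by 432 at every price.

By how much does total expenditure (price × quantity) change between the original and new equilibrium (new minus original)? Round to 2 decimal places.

Initially, 1834 - 3P = 2P + 89, so 1745 = 5P and P = 349, q = 787.
With the change applied: demand qd = 2266 - 3P, supply qs = 2P + 59.
Equate the new curves: 2266 - 3P = 2P + 59, giving 2207 = 5P, P = 441.4, q = 941.8.
Expenditure moves from 349×787 = 274663 to 441.4×941.8 = 415710.52; change = +141047.52.

+141047.52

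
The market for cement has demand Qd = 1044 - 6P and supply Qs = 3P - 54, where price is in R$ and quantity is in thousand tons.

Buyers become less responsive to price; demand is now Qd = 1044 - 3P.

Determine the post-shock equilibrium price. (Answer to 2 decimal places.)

Original equilibrium: 1044 - 6P = 3P - 54 gives 1098 = 9P, so P = 122 and Q = 312.
The shock moves the curves to Qd = 1044 - 3P and Qs = 3P - 54.
Equate the new curves: 1044 - 3P = 3P - 54, giving 1098 = 6P, P = 183, Q = 495.

183.00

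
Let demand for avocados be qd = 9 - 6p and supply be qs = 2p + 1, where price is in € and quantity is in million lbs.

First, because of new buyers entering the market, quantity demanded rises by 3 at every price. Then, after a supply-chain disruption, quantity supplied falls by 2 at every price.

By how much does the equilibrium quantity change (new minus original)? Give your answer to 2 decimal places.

-0.75

Initially, 9 - 6p = 2p + 1, so 8 = 8p and p = 1, q = 3.
With the change applied: demand qd = 12 - 6p, supply qs = 2p - 1.
New equilibrium: 12 - 6p = 2p - 1 ⇒ 13 = 8p ⇒ p = 1.625, q = 2.25.
Δq = 2.25 − 3 = -0.75.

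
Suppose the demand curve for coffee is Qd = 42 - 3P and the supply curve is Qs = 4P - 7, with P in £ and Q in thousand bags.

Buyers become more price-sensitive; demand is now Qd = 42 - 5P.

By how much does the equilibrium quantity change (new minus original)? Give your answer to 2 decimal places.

Initially, 42 - 3P = 4P - 7, so 49 = 7P and P = 7, Q = 21.
The shock moves the curves to Qd = 42 - 5P and Qs = 4P - 7.
Equate the new curves: 42 - 5P = 4P - 7, giving 49 = 9P, P = 49/9 ≈ 5.4444, Q = 133/9 ≈ 14.7778.
ΔQ = 14.7778 − 21 = -6.22.

-6.22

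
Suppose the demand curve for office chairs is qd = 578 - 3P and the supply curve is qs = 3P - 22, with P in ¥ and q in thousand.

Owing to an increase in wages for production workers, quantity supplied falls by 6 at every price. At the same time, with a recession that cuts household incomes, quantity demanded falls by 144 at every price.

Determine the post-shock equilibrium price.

77

Solve the original market: 578 - 3P = 3P - 22, hence P = 100 and q = 278.
The new curves are qd = 434 - 3P (demand) and qs = 3P - 28 (supply).
Setting them equal: 434 - 3P = 3P - 28 → 462 = 6P, so P = 77 and q = 203.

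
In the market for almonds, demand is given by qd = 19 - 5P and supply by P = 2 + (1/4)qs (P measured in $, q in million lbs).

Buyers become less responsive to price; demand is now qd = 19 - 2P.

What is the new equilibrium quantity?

10

Solve the original market: 19 - 5P = 4P - 8, hence P = 3 and q = 4.
With the change applied: demand qd = 19 - 2P, supply qs = 4P - 8.
Clearing the new market: 19 - 2P = 4P - 8, so P = 4.5 and q = 10.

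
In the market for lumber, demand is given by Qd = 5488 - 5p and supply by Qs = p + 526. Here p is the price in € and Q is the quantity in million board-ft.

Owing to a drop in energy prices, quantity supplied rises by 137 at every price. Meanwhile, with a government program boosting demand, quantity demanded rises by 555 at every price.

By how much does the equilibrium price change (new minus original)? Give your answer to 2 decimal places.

Initially, 5488 - 5p = p + 526, so 4962 = 6p and p = 827, Q = 1353.
With the change applied: demand Qd = 6043 - 5p, supply Qs = p + 663.
Setting them equal: 6043 - 5p = p + 663 → 5380 = 6p, so p = 2690/3 ≈ 896.6667 and Q = 4679/3 ≈ 1559.6667.
Δp = 896.6667 − 827 = +69.67.

+69.67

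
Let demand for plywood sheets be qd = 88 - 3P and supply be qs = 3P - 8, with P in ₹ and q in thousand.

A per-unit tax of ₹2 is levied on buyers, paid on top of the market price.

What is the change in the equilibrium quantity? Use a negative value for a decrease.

-3

Initially, 88 - 3P = 3P - 8, so 96 = 6P and P = 16, q = 40.
Since buyers pay the price plus the tax, the effective demand curve becomes qd = 82 - 3P.
New equilibrium: 82 - 3P = 3P - 8 ⇒ 90 = 6P ⇒ P = 15, q = 37.
Δq = 37 − 40 = -3.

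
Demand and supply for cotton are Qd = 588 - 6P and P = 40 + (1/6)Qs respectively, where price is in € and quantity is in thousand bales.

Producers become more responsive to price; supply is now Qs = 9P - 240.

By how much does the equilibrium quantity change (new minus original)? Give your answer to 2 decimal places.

+82.80

Before the shock: 588 - 6P = 6P - 240 ⇒ 828 = 12P ⇒ P = 69, Q = 174.
The shock moves the curves to Qd = 588 - 6P and Qs = 9P - 240.
Equate the new curves: 588 - 6P = 9P - 240, giving 828 = 15P, P = 55.2, Q = 256.8.
ΔQ = 256.8 − 174 = +82.80.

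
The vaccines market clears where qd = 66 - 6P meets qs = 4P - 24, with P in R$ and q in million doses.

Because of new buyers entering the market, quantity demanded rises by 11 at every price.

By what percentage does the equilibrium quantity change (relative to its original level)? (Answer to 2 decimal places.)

Original equilibrium: 66 - 6P = 4P - 24 gives 90 = 10P, so P = 9 and q = 12.
After the shift, demand is qd = 77 - 6P and supply is qs = 4P - 24.
Clearing the new market: 77 - 6P = 4P - 24, so P = 10.1 and q = 16.4.
%Δq = (16.4 − 12) / 12 × 100 = +36.67%.

+36.67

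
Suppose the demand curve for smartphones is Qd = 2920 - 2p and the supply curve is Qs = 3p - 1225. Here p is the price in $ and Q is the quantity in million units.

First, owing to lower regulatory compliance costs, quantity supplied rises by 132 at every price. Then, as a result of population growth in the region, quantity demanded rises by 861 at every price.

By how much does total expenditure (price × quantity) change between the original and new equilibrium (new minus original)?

Original equilibrium: 2920 - 2p = 3p - 1225 gives 4145 = 5p, so p = 829 and Q = 1262.
The new curves are Qd = 3781 - 2p (demand) and Qs = 3p - 1093 (supply).
Setting them equal: 3781 - 2p = 3p - 1093 → 4874 = 5p, so p = 974.8 and Q = 1831.4.
Expenditure moves from 829×1262 = 1046198 to 974.8×1831.4 = 1785248.72; change = +739050.72.

+739050.72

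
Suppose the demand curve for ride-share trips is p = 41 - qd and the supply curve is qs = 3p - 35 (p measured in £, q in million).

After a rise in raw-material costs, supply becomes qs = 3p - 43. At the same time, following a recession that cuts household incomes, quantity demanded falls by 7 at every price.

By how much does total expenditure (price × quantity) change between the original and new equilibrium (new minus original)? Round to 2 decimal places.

Before the shock: 41 - p = 3p - 35 ⇒ 76 = 4p ⇒ p = 19, q = 22.
The shock moves the curves to qd = 34 - p and qs = 3p - 43.
Equate the new curves: 34 - p = 3p - 43, giving 77 = 4p, p = 19.25, q = 14.75.
Expenditure moves from 19×22 = 418 to 19.25×14.75 = 283.9375; change = -134.06.

-134.06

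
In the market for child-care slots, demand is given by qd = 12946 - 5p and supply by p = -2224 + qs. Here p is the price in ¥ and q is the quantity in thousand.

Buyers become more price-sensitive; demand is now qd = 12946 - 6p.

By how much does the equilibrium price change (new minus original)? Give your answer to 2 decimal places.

Original equilibrium: 12946 - 5p = p + 2224 gives 10722 = 6p, so p = 1787 and q = 4011.
The new curves are qd = 12946 - 6p (demand) and qs = p + 2224 (supply).
Setting them equal: 12946 - 6p = p + 2224 → 10722 = 7p, so p = 10722/7 ≈ 1531.7143 and q = 26290/7 ≈ 3755.7143.
Δp = 1531.7143 − 1787 = -255.29.

-255.29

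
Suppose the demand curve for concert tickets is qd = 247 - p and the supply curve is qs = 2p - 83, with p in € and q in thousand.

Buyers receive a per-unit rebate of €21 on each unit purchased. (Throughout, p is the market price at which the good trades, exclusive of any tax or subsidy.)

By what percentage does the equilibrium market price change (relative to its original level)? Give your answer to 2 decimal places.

+6.36

Solve the original market: 247 - p = 2p - 83, hence p = 110 and q = 137.
Since buyers' out-of-pocket price is the market price minus the rebate, the effective demand curve becomes qd = 268 - p.
Clearing the new market: 268 - p = 2p - 83, so p = 117 and q = 151.
%Δp = (117 − 110) / 110 × 100 = +6.36%.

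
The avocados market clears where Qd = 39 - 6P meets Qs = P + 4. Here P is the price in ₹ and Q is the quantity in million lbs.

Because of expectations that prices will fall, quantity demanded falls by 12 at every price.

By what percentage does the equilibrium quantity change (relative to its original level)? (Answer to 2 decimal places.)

Before the shock: 39 - 6P = P + 4 ⇒ 35 = 7P ⇒ P = 5, Q = 9.
After the shift, demand is Qd = 27 - 6P and supply is Qs = P + 4.
Equate the new curves: 27 - 6P = P + 4, giving 23 = 7P, P = 23/7 ≈ 3.2857, Q = 51/7 ≈ 7.2857.
%ΔQ = (7.2857 − 9) / 9 × 100 = -19.05%.

-19.05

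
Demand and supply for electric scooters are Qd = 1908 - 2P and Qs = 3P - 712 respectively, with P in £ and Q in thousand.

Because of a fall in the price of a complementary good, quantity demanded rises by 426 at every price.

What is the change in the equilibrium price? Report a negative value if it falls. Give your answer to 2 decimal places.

Original equilibrium: 1908 - 2P = 3P - 712 gives 2620 = 5P, so P = 524 and Q = 860.
After the shift, demand is Qd = 2334 - 2P and supply is Qs = 3P - 712.
Clearing the new market: 2334 - 2P = 3P - 712, so P = 609.2 and Q = 1115.6.
ΔP = 609.2 − 524 = +85.20.

+85.20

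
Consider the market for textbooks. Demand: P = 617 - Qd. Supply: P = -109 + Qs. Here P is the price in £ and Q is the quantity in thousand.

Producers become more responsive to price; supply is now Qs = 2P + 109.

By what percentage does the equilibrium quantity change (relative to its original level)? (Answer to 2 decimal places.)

Solve the original market: 617 - P = P + 109, hence P = 254 and Q = 363.
With the change applied: demand Qd = 617 - P, supply Qs = 2P + 109.
New equilibrium: 617 - P = 2P + 109 ⇒ 508 = 3P ⇒ P = 508/3 ≈ 169.3333, Q = 1343/3 ≈ 447.6667.
%ΔQ = (447.6667 − 363) / 363 × 100 = +23.32%.

+23.32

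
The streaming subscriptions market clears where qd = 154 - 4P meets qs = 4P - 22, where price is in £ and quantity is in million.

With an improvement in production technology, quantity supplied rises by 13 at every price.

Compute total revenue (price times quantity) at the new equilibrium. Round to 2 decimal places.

1477.19

Initially, 154 - 4P = 4P - 22, so 176 = 8P and P = 22, q = 66.
With the change applied: demand qd = 154 - 4P, supply qs = 4P - 9.
New equilibrium: 154 - 4P = 4P - 9 ⇒ 163 = 8P ⇒ P = 20.375, q = 72.5.
New expenditure = 20.375 × 72.5 = 1477.19.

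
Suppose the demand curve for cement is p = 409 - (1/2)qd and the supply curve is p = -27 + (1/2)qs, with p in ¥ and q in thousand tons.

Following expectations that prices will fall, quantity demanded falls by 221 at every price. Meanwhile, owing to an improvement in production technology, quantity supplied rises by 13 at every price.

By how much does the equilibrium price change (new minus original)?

Solve the original market: 818 - 2p = 2p + 54, hence p = 191 and q = 436.
After the shift, demand is qd = 597 - 2p and supply is qs = 2p + 67.
Setting them equal: 597 - 2p = 2p + 67 → 530 = 4p, so p = 132.5 and q = 332.
Δp = 132.5 − 191 = -58.5.

-58.5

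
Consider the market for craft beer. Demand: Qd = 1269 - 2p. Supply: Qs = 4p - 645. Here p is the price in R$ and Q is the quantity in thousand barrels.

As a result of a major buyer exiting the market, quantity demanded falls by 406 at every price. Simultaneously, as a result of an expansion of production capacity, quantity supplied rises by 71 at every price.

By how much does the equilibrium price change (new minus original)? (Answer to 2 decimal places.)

Solve the original market: 1269 - 2p = 4p - 645, hence p = 319 and Q = 631.
With the change applied: demand Qd = 863 - 2p, supply Qs = 4p - 574.
Equate the new curves: 863 - 2p = 4p - 574, giving 1437 = 6p, p = 239.5, Q = 384.
Δp = 239.5 − 319 = -79.50.

-79.50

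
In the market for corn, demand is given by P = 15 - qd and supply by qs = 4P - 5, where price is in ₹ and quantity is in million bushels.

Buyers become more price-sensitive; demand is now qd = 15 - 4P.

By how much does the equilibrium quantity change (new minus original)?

Before the shock: 15 - P = 4P - 5 ⇒ 20 = 5P ⇒ P = 4, q = 11.
After the shift, demand is qd = 15 - 4P and supply is qs = 4P - 5.
Equate the new curves: 15 - 4P = 4P - 5, giving 20 = 8P, P = 2.5, q = 5.
Δq = 5 − 11 = -6.

-6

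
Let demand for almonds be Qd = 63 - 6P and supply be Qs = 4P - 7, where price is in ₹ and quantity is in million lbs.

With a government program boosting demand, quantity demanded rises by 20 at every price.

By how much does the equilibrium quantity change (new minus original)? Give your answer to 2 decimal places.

+8.00

Solve the original market: 63 - 6P = 4P - 7, hence P = 7 and Q = 21.
After the shift, demand is Qd = 83 - 6P and supply is Qs = 4P - 7.
Clearing the new market: 83 - 6P = 4P - 7, so P = 9 and Q = 29.
ΔQ = 29 − 21 = +8.00.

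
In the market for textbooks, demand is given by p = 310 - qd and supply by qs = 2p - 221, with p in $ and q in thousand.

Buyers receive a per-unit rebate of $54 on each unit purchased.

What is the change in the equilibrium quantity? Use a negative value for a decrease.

Before the shock: 310 - p = 2p - 221 ⇒ 531 = 3p ⇒ p = 177, q = 133.
Since buyers' out-of-pocket price is the market price minus the rebate, the effective demand curve becomes qd = 364 - p.
Setting them equal: 364 - p = 2p - 221 → 585 = 3p, so p = 195 and q = 169.
Δq = 169 − 133 = +36.

+36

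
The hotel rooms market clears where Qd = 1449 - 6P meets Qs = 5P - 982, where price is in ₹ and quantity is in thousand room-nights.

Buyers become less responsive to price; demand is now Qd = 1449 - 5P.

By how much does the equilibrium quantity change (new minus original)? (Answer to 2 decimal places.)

+110.50

Original equilibrium: 1449 - 6P = 5P - 982 gives 2431 = 11P, so P = 221 and Q = 123.
With the change applied: demand Qd = 1449 - 5P, supply Qs = 5P - 982.
New equilibrium: 1449 - 5P = 5P - 982 ⇒ 2431 = 10P ⇒ P = 243.1, Q = 233.5.
ΔQ = 233.5 − 123 = +110.50.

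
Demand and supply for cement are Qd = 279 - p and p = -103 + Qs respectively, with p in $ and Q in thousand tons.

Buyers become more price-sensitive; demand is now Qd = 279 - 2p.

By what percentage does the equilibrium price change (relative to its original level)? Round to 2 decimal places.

Before the shock: 279 - p = p + 103 ⇒ 176 = 2p ⇒ p = 88, Q = 191.
The shock moves the curves to Qd = 279 - 2p and Qs = p + 103.
Setting them equal: 279 - 2p = p + 103 → 176 = 3p, so p = 176/3 ≈ 58.6667 and Q = 485/3 ≈ 161.6667.
%Δp = (58.6667 − 88) / 88 × 100 = -33.33%.

-33.33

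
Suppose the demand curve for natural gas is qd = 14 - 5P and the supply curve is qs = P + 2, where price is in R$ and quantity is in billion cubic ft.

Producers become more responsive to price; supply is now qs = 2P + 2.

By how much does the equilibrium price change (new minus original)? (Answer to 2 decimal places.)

-0.29

Original equilibrium: 14 - 5P = P + 2 gives 12 = 6P, so P = 2 and q = 4.
The shock moves the curves to qd = 14 - 5P and qs = 2P + 2.
Clearing the new market: 14 - 5P = 2P + 2, so P = 12/7 ≈ 1.7143 and q = 38/7 ≈ 5.4286.
ΔP = 1.7143 − 2 = -0.29.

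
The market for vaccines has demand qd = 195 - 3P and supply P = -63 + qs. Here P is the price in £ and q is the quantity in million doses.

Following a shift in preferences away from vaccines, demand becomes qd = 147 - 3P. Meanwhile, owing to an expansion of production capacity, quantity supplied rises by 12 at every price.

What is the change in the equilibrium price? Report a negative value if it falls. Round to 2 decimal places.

Before the shock: 195 - 3P = P + 63 ⇒ 132 = 4P ⇒ P = 33, q = 96.
With the change applied: demand qd = 147 - 3P, supply qs = P + 75.
Clearing the new market: 147 - 3P = P + 75, so P = 18 and q = 93.
ΔP = 18 − 33 = -15.00.

-15.00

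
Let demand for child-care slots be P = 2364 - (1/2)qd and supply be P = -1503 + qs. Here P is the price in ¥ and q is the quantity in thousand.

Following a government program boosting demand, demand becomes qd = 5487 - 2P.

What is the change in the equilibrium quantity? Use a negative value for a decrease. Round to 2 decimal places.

Original equilibrium: 4728 - 2P = P + 1503 gives 3225 = 3P, so P = 1075 and q = 2578.
The shock moves the curves to qd = 5487 - 2P and qs = P + 1503.
Setting them equal: 5487 - 2P = P + 1503 → 3984 = 3P, so P = 1328 and q = 2831.
Δq = 2831 − 2578 = +253.00.

+253.00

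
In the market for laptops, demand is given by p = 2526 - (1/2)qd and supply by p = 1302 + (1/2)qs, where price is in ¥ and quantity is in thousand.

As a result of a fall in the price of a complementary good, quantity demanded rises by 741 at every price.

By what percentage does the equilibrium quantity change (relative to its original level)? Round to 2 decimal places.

Initially, 5052 - 2p = 2p - 2604, so 7656 = 4p and p = 1914, q = 1224.
After the shift, demand is qd = 5793 - 2p and supply is qs = 2p - 2604.
Setting them equal: 5793 - 2p = 2p - 2604 → 8397 = 4p, so p = 2099.25 and q = 1594.5.
%Δq = (1594.5 − 1224) / 1224 × 100 = +30.27%.

+30.27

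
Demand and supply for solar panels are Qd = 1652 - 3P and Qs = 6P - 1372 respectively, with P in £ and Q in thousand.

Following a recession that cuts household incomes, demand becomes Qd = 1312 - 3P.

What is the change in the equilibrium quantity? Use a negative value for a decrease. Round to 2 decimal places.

Before the shock: 1652 - 3P = 6P - 1372 ⇒ 3024 = 9P ⇒ P = 336, Q = 644.
The shock moves the curves to Qd = 1312 - 3P and Qs = 6P - 1372.
Setting them equal: 1312 - 3P = 6P - 1372 → 2684 = 9P, so P = 2684/9 ≈ 298.2222 and Q = 1252/3 ≈ 417.3333.
ΔQ = 417.3333 − 644 = -226.67.

-226.67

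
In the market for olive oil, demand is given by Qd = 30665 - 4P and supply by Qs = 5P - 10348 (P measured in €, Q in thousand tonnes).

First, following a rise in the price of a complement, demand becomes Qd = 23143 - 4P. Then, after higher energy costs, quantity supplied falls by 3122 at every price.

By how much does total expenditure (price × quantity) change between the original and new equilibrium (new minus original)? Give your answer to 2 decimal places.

-28725225.60

Solve the original market: 30665 - 4P = 5P - 10348, hence P = 4557 and Q = 12437.
After the shift, demand is Qd = 23143 - 4P and supply is Qs = 5P - 13470.
Setting them equal: 23143 - 4P = 5P - 13470 → 36613 = 9P, so P = 36613/9 ≈ 4068.1111 and Q = 61835/9 ≈ 6870.5556.
Expenditure moves from 4557×12437 = 56675409 to 4068.1111×6870.5556 = 27950183.3951; change = -28725225.60.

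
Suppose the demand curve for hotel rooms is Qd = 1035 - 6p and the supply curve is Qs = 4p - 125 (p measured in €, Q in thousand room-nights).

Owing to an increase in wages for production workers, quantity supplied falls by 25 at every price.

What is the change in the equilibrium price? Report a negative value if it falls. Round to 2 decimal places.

+2.50

Original equilibrium: 1035 - 6p = 4p - 125 gives 1160 = 10p, so p = 116 and Q = 339.
After the shift, demand is Qd = 1035 - 6p and supply is Qs = 4p - 150.
New equilibrium: 1035 - 6p = 4p - 150 ⇒ 1185 = 10p ⇒ p = 118.5, Q = 324.
Δp = 118.5 − 116 = +2.50.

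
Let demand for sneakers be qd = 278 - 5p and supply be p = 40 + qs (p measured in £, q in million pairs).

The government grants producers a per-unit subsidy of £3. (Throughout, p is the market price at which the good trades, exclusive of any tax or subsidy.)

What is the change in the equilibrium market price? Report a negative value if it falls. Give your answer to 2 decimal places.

Before the shock: 278 - 5p = p - 40 ⇒ 318 = 6p ⇒ p = 53, q = 13.
Since sellers receive the price plus the subsidy, the effective supply curve becomes qs = p - 37.
New equilibrium: 278 - 5p = p - 37 ⇒ 315 = 6p ⇒ p = 52.5, q = 15.5.
Δp = 52.5 − 53 = -0.50.

-0.50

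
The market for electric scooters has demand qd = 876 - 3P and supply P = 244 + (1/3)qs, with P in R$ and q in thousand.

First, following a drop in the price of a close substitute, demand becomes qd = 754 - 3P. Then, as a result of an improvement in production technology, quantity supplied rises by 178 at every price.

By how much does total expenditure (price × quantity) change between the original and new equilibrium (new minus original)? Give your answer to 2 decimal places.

+2504.00

Before the shock: 876 - 3P = 3P - 732 ⇒ 1608 = 6P ⇒ P = 268, q = 72.
The shock moves the curves to qd = 754 - 3P and qs = 3P - 554.
Setting them equal: 754 - 3P = 3P - 554 → 1308 = 6P, so P = 218 and q = 100.
Expenditure moves from 268×72 = 19296 to 218×100 = 21800; change = +2504.00.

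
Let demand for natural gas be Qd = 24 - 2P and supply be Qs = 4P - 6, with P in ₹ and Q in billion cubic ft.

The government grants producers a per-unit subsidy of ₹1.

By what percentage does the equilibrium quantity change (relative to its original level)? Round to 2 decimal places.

Initially, 24 - 2P = 4P - 6, so 30 = 6P and P = 5, Q = 14.
Since sellers receive the price plus the subsidy, the effective supply curve becomes Qs = 4P - 2.
Equate the new curves: 24 - 2P = 4P - 2, giving 26 = 6P, P = 13/3 ≈ 4.3333, Q = 46/3 ≈ 15.3333.
%ΔQ = (15.3333 − 14) / 14 × 100 = +9.52%.

+9.52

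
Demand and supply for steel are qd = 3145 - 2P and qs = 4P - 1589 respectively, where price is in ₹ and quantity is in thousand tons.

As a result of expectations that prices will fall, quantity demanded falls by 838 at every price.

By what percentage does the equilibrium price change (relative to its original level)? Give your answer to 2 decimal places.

-17.70

Before the shock: 3145 - 2P = 4P - 1589 ⇒ 4734 = 6P ⇒ P = 789, q = 1567.
After the shift, demand is qd = 2307 - 2P and supply is qs = 4P - 1589.
New equilibrium: 2307 - 2P = 4P - 1589 ⇒ 3896 = 6P ⇒ P = 1948/3 ≈ 649.3333, q = 3025/3 ≈ 1008.3333.
%ΔP = (649.3333 − 789) / 789 × 100 = -17.70%.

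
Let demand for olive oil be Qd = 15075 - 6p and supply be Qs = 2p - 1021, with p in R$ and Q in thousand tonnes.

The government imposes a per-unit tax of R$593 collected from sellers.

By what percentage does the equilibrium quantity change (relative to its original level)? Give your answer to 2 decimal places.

-29.62

Solve the original market: 15075 - 6p = 2p - 1021, hence p = 2012 and Q = 3003.
Since sellers keep the price net of the tax, the effective supply curve becomes Qs = 2p - 2207.
Equate the new curves: 15075 - 6p = 2p - 2207, giving 17282 = 8p, p = 2160.25, Q = 2113.5.
%ΔQ = (2113.5 − 3003) / 3003 × 100 = -29.62%.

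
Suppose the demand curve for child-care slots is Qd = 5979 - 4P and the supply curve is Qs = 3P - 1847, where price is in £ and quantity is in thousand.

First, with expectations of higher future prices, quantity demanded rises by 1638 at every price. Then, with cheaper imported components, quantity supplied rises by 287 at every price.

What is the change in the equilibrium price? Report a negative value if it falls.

Initially, 5979 - 4P = 3P - 1847, so 7826 = 7P and P = 1118, Q = 1507.
After the shift, demand is Qd = 7617 - 4P and supply is Qs = 3P - 1560.
Clearing the new market: 7617 - 4P = 3P - 1560, so P = 1311 and Q = 2373.
ΔP = 1311 − 1118 = +193.

+193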